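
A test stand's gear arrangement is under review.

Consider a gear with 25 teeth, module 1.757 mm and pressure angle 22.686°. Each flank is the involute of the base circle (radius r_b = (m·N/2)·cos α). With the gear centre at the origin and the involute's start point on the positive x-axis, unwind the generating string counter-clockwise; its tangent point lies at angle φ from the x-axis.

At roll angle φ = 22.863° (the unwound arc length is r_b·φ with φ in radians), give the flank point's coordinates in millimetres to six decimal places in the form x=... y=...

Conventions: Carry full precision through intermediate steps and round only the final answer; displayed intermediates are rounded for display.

topology: single-mesh involute geometry — m = 1.757, N = 25
pitch radius r_p = m·N/2 = 1.757·25/2 = 21.962500
base radius r_b = r_p·cos α = 21.962500·cos 22.686° = 20.263313
roll angle φ = 22.863° = 0.39903463 rad
x = r_b·(cos φ + φ·sin φ) = 21.812910
y = r_b·(sin φ − φ·cos φ) = 0.422367

x=21.812910 y=0.422367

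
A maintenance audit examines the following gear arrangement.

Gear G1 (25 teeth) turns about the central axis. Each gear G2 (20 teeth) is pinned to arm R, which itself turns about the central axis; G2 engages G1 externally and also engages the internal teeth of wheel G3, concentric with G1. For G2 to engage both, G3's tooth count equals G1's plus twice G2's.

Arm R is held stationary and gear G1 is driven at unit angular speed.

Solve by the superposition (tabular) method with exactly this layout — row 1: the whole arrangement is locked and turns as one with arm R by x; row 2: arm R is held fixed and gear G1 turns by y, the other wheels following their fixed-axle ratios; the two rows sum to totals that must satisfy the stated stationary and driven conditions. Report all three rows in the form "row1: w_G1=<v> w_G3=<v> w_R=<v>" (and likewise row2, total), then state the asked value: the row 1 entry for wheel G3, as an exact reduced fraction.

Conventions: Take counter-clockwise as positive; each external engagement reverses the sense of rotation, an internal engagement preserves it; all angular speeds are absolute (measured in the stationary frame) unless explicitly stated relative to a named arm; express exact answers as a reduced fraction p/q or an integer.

row1: w_G1=0 w_G3=0 w_R=0
row2: w_G1=1 w_G3=-5/13 w_R=0
total: w_G1=1 w_G3=-5/13 w_R=0
asked value: 0

recognized (axles ride arm R): planetary set, 25/20/65 teeth
row 1 — lock + rotate with arm: ω_sun = ω_ring = ω_arm = x
row 2 (arm held, sun turns y): ω_ring = −(25/65)·y, ω_arm = 0
boundary: total ω_arm = x = 0 and total ω_sun = x + y = 1  ⇒  y = 1, x = 0
row 2 ring = −(25/65)·1 = -5/13
totals (row 1 + row 2): sun 0 + 1 = 1, ring 0 + (-5/13) = -5/13, arm 0 + 0 = 0
asked cell (row1, ring) = 0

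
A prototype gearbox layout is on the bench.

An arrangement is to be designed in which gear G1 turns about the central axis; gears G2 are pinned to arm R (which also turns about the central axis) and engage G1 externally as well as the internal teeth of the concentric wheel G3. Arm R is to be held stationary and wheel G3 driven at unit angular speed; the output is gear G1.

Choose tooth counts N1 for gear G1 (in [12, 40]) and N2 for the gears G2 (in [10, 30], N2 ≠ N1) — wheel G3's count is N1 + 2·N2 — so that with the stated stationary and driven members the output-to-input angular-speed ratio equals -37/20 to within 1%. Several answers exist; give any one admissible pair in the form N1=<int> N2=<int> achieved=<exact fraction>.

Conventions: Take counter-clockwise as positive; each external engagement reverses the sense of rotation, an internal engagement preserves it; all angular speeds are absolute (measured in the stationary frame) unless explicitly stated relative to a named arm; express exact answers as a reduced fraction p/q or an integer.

N1=40 N2=17 achieved=-37/20

planetary set to be sized for -37/20 (Willis relation)
Willis with ω_arm = 0: ω_sun/ω_ring = −N3/N1; set equal to -37/20  ⇒  N3/N1 = −(-37/20) = 37/20
N3 = N1 + 2·N2  ⇒  N2/N1 = (N3/N1 − 1)/2 = (37/20 − 1)/2 = 17/40
smallest multiple with N1 ≥ 12 and N2 ≥ 10: k = 1  ⇒  N1 = 1·40 = 40, N2 = 1·17 = 17 (N1 ≤ 40, N2 ≤ 30, N2 ≠ N1 ✓), N3 = 40 + 2·17 = 74
check: −N3/N1 with N1 = 40, N3 = 74 gives -37/20; |achieved − target| = 0 ≤ 37/2000 ✓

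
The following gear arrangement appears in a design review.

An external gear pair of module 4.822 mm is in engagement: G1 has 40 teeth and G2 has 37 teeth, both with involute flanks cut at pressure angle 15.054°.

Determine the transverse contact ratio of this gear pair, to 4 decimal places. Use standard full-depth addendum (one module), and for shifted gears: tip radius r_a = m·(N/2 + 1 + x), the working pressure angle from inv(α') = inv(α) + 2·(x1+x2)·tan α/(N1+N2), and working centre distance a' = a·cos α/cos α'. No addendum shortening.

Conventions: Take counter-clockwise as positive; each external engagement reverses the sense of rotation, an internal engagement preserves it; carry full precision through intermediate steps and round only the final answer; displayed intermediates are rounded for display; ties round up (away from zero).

1.9980

recognized (one external pair, fixed centres): single-mesh tooth geometry, m = 4.822, N1 = 40, N2 = 37
base radii: r_b1 = 93.130321, r_b2 = 86.145547
tip radii: r_a1 = 101.262000, r_a2 = 94.029000
no profile shift: α' = α, a' = a
action lengths: √(r_a1²−r_b1²) = 39.758471, √(r_a2²−r_b2²) = 37.688163
base pitch p_b = π·m·cos α = 14.628877
CR = (39.758471 + 37.688163 − 185.647000·sin 15.05400°)/14.628877 = 1.998012
contact ratio ≈ 1.9980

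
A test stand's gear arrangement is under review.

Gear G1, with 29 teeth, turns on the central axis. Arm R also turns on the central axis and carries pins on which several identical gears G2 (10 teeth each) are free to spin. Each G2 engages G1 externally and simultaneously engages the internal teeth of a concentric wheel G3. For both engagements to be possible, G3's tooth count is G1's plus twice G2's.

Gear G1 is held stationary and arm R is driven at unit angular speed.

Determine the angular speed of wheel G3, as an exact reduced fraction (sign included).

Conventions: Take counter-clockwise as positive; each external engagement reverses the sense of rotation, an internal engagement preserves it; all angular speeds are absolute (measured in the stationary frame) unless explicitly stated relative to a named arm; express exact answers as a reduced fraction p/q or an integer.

topology: planetary set — G1 29T / G2 10T / G3 49T, arm = carrier (Willis)
ring teeth: 29 + 2·10 = 49
29(ω_sun−ω_arm) = −49(ω_ring−ω_arm),  ω_sun = 0, ω_arm = 1
ω_ring = 1 − (29/49)(0−1) = 78/49
exact speed ratio = 78/49

78/49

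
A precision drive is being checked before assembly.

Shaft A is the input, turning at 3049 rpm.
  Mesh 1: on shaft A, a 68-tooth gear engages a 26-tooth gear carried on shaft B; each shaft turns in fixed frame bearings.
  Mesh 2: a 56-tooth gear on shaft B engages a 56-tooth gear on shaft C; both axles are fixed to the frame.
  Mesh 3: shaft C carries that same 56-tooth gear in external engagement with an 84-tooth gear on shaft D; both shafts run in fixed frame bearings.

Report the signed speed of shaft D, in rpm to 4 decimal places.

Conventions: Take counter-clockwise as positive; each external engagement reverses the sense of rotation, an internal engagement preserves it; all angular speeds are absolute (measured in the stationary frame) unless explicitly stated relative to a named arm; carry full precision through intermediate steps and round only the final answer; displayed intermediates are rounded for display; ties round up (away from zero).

topology: fixed-axis compound train — 3 meshes, A→D
mesh 1 [68T→26T]: ω = 3049.0000×68/26 = 7974.3077 rpm, sense flips to −
mesh 2 [56T→56T]: ω = 7974.3077×56/56 = 7974.3077 rpm, sense flips to +
mesh 3 [56T→84T]: ω = 7974.3077×56/84 = 5316.2051 rpm, sense flips to −
signed output speed = -5316.2051 rpm

-5316.2051 rpm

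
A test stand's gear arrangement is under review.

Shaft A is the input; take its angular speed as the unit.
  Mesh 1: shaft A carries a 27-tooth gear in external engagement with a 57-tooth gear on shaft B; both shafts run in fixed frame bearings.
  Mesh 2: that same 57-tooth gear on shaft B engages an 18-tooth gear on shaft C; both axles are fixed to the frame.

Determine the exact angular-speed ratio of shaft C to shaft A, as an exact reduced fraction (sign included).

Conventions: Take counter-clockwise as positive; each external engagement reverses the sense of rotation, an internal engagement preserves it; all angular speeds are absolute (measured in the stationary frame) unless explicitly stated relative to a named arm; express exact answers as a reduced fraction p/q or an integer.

3/2

class = fixed-axis compound train [2 meshes; 2 ratios multiply, 2 sense flips]
mesh 1 [27T→57T]: running ratio 9/19, sense −
mesh 2 [57T→18T]: running ratio 3/2, sense +
ω_out/ω_in = 3/2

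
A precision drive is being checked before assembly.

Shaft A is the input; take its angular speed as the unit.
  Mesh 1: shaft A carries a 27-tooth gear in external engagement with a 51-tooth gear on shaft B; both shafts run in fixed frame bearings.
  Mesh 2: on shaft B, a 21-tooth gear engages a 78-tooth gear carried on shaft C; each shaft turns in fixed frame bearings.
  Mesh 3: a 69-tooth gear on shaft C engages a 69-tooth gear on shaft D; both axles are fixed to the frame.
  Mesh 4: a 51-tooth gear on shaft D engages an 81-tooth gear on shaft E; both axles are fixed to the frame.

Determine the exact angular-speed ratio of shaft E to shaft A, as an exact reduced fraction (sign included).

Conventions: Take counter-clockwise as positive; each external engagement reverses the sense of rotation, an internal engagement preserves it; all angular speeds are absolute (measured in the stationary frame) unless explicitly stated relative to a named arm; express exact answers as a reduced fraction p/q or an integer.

class = fixed-axis compound train [4 meshes; 4 ratios multiply, 4 sense flips]
mesh 1 [27T→51T]: running ratio 9/17, sense −
mesh 2 [21T→78T]: running ratio 63/442, sense +
mesh 3 [69T→69T]: running ratio 63/442, sense −
mesh 4 [51T→81T]: running ratio 7/78, sense +
ω_out/ω_in = 7/78

7/78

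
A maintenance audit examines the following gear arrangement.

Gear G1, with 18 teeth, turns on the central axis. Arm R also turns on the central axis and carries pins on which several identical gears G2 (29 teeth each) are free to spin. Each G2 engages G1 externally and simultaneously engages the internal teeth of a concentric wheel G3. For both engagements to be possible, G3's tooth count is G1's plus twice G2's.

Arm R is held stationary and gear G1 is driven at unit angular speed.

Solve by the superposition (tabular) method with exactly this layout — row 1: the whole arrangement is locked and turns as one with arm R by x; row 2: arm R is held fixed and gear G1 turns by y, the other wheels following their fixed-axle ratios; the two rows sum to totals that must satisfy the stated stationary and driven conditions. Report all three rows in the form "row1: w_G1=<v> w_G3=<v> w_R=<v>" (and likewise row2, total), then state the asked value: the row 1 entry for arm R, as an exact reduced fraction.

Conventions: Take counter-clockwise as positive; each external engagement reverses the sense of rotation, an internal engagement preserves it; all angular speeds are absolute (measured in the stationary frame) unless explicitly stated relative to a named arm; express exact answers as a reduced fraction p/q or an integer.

row1: w_G1=0 w_G3=0 w_R=0
row2: w_G1=1 w_G3=-9/38 w_R=0
total: w_G1=1 w_G3=-9/38 w_R=0
asked value: 0

planetary set (18T centre, 29T on arm, 76T internal) — Willis relation
row 1 (train locked, turned with arm): all members turn x
row 2 (arm held, sun turns y): ω_ring = −(18/76)·y, ω_arm = 0
boundary: total ω_arm = x = 0 and total ω_sun = x + y = 1  ⇒  y = 1, x = 0
row 2 ring = −(18/76)·1 = -9/38
totals (row 1 + row 2): sun 0 + 1 = 1, ring 0 + (-9/38) = -9/38, arm 0 + 0 = 0
asked cell (row1, arm) = 0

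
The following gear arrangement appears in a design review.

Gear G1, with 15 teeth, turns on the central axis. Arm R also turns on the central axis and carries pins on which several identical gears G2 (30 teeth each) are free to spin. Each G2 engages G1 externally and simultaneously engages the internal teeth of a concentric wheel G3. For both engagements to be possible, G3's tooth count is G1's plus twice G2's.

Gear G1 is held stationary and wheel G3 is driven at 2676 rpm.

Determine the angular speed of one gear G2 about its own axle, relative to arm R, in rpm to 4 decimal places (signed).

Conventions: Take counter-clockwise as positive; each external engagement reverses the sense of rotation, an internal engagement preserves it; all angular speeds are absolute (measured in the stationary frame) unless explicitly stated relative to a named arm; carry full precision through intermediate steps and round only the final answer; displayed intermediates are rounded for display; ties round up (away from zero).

planetary set (15T centre, 30T on arm, 75T internal) — Willis relation
normalise by the input: solve with ω_ring = 1, then scale by 2676 rpm
ring teeth: 15 + 2·30 = 75
15(ω_sun−ω_arm) = −75(ω_ring−ω_arm),  ω_sun = 0, ω_ring = 1
15(0−ω_arm) = −75(1−ω_arm)  ⇒  90·ω_arm = 75  ⇒  ω_arm = 5/6
sun–planet mesh: 15·(0−5/6) = −30·(ω_p−ω_arm)  ⇒  ω_p−ω_arm = 5/12
scale: ω_p−ω_arm = 5/12 × 2676 rpm = +1115.0000 rpm

+1115.0000 rpm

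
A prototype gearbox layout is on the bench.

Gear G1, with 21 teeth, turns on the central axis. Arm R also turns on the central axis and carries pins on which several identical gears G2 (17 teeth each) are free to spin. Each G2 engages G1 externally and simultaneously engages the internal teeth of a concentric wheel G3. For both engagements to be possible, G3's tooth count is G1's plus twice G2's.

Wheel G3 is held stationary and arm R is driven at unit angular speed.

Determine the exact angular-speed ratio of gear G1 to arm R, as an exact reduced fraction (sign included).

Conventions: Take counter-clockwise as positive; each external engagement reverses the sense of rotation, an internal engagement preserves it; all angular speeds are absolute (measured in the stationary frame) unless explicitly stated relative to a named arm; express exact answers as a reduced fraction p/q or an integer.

class = planetary set [G3 = 21+2·17 = 55; Willis about the carrier]
ring teeth: 21 + 2·17 = 55
21(ω_sun−ω_arm) = −55(ω_ring−ω_arm),  ω_ring = 0, ω_arm = 1
ω_sun = 1 − (55/21)(0−1) = 76/21
ω_out/ω_in = 76/21

76/21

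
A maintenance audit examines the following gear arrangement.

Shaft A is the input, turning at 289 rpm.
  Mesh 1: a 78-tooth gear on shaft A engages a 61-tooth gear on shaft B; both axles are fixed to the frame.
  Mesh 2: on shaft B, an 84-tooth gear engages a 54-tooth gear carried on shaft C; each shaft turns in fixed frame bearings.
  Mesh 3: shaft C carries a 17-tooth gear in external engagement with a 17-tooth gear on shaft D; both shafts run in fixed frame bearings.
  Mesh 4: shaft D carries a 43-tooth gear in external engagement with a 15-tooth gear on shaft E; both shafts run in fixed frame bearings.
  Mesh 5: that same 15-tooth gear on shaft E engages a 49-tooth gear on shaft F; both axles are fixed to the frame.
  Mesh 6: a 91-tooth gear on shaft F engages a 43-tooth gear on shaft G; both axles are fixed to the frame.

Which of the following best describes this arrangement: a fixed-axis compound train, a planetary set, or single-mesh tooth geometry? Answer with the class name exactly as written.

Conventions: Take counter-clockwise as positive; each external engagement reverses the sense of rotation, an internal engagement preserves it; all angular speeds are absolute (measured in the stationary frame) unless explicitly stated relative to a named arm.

fixed-axis compound train

topology: fixed-axis compound train — 6 meshes, A→G
classification: fixed-axis compound train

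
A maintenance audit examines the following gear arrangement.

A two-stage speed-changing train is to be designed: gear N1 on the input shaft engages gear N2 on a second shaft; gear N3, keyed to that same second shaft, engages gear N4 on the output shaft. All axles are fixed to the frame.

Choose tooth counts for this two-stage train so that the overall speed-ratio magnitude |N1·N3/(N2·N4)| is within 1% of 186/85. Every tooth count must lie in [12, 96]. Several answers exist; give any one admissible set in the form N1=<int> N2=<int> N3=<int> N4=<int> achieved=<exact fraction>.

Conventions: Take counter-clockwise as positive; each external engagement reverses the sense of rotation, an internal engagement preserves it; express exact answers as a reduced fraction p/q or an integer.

N1=18 N2=15 N3=31 N4=17 achieved=186/85

class = fixed-axis compound train [2-stage, 186/85 wanted]
target = 186/85 in lowest terms: an exact hit needs N1·N3 = k·186 and N2·N4 = k·85 for one integer k, every count in [12, 96]; additionally prefer no 1:1 stage (N1 ≠ N2, N3 ≠ N4)
k = 1…2: no 1:1-free in-range split of k·186 and k·85 into factor pairs; take k = 3
k = 3: N1·N3 = 558 = 18·31, N2·N4 = 255 = 15·17
achieved = 18·31/(15·17) = 186/85; |achieved − target| = 0 ≤ 93/4250 ✓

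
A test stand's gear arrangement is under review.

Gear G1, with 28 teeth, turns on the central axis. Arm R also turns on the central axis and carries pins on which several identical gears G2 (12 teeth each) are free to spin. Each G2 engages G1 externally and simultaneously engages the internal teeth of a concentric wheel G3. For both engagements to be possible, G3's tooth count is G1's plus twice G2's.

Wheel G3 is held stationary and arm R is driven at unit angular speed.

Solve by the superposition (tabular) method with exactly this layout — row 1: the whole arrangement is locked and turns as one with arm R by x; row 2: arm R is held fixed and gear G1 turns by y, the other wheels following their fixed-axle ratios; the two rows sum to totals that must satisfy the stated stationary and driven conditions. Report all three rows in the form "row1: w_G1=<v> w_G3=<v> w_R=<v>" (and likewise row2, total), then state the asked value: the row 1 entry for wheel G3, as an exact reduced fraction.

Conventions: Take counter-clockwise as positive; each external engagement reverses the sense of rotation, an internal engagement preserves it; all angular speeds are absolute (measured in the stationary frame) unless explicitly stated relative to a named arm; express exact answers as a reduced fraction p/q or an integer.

topology: planetary set — G1 28T / G2 12T / G3 52T, arm = carrier (Willis)
superposition row 1 [locked train]: every member turns x
row 2 (arm held, sun turns y): ω_ring = −(28/52)·y, ω_arm = 0
boundary: total ω_ring = x − (28/52)·y = 0 and total ω_arm = x = 1  ⇒  y = 13/7, x = 1
row 2 ring = −(28/52)·13/7 = -1
totals (row 1 + row 2): sun 1 + 13/7 = 20/7, ring 1 + (-1) = 0, arm 1 + 0 = 1
asked cell (row1, ring) = 1

row1: w_G1=1 w_G3=1 w_R=1
row2: w_G1=13/7 w_G3=-1 w_R=0
total: w_G1=20/7 w_G3=0 w_R=1
asked value: 1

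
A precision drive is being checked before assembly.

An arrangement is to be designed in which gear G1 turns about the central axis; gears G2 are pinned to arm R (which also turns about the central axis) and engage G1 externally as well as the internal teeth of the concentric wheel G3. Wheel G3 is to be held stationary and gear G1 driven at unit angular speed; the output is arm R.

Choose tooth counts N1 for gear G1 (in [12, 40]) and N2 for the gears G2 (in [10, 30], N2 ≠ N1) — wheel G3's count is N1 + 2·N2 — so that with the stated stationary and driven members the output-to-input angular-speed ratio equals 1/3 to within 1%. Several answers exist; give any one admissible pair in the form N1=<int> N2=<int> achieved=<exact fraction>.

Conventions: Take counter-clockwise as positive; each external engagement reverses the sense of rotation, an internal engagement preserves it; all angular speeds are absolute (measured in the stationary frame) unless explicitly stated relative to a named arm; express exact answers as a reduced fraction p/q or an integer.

N1=20 N2=10 achieved=1/3

topology: planetary set — design target 1/3, arm = carrier (Willis)
Willis with ω_ring = 0: ω_arm/ω_sun = N1/(N1+N3); set equal to 1/3  ⇒  N3/N1 = 1/(1/3) − 1 = 2
N3 = N1 + 2·N2  ⇒  N2/N1 = (N3/N1 − 1)/2 = (2 − 1)/2 = 1/2
smallest multiple with N1 ≥ 12 and N2 ≥ 10: k = 10  ⇒  N1 = 10·2 = 20, N2 = 10·1 = 10 (N1 ≤ 40, N2 ≤ 30, N2 ≠ N1 ✓), N3 = 20 + 2·10 = 40
check: N1/(N1+N3) with N1 = 20, N3 = 40 gives 1/3; |achieved − target| = 0 ≤ 1/300 ✓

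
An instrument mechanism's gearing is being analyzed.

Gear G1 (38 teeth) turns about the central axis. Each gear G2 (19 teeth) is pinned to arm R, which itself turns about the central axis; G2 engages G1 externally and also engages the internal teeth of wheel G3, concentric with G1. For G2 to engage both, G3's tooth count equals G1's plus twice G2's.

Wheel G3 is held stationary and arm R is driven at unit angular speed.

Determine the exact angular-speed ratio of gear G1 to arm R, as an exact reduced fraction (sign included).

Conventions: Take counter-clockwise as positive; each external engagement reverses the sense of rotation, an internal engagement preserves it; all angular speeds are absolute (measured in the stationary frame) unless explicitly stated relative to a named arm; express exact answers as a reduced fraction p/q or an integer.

3

planetary set (38T centre, 19T on arm, 76T internal) — Willis relation
ring teeth: 38 + 2·19 = 76
38(ω_sun−ω_arm) = −76(ω_ring−ω_arm),  ω_ring = 0, ω_arm = 1
ω_sun = 1 − (76/38)(0−1) = 3
ω_out/ω_in = 3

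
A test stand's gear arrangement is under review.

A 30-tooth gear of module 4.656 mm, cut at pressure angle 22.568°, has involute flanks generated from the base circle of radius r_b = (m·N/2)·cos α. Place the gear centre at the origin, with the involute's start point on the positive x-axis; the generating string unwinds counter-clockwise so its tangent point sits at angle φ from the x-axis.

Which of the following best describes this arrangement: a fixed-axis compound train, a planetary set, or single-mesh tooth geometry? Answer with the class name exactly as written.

single-mesh tooth geometry

topology: single-mesh involute geometry — m = 4.656, N = 30
classification: single-mesh tooth geometry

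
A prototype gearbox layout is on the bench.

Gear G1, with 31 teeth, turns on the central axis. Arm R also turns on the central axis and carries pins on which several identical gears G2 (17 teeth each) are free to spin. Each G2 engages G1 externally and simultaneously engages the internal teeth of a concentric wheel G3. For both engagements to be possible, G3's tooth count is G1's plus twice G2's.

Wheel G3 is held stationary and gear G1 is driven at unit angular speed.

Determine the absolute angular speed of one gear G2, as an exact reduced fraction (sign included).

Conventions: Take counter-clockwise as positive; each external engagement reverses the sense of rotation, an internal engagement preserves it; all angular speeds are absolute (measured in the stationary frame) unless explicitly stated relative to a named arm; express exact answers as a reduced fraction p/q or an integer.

topology: planetary set — G1 31T / G2 17T / G3 65T, arm = carrier (Willis)
ring teeth: 31 + 2·17 = 65
31(ω_sun−ω_arm) = −65(ω_ring−ω_arm),  ω_ring = 0, ω_sun = 1
31(1−ω_arm) = −65(0−ω_arm)  ⇒  96·ω_arm = 31  ⇒  ω_arm = 31/96
sun–planet mesh: 31·(1−31/96) = −17·(ω_p−ω_arm)  ⇒  ω_p−ω_arm = -2015/1632
ω_p = 31/96 − 2015/1632 = -31/34
exact speed ratio = -31/34

-31/34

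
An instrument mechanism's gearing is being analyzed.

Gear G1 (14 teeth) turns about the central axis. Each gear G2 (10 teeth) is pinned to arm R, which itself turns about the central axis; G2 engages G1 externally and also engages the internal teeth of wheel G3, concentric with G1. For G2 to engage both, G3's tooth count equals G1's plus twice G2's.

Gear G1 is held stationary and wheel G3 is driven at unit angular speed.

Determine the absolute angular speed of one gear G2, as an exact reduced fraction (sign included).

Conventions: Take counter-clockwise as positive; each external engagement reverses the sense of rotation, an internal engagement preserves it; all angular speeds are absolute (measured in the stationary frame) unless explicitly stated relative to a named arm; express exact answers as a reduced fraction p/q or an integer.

17/10

recognized (axles ride arm R): planetary set, 14/10/34 teeth
ring teeth: 14 + 2·10 = 34
14(ω_sun−ω_arm) = −34(ω_ring−ω_arm),  ω_sun = 0, ω_ring = 1
14(0−ω_arm) = −34(1−ω_arm)  ⇒  48·ω_arm = 34  ⇒  ω_arm = 17/24
sun–planet mesh: 14·(0−17/24) = −10·(ω_p−ω_arm)  ⇒  ω_p−ω_arm = 119/120
ω_p = 17/24 + 119/120 = 17/10
exact speed ratio = 17/10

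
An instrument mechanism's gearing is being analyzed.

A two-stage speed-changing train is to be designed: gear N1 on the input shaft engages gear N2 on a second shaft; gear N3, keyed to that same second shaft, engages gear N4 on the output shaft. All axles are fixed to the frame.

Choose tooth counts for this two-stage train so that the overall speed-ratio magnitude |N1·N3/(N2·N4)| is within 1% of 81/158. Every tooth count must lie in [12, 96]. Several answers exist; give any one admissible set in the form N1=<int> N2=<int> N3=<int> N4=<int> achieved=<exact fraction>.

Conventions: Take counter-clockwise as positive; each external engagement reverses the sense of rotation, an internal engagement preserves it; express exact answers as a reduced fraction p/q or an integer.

topology: fixed-axis compound train — 2 stages, target 81/158
target = 81/158 in lowest terms: an exact hit needs N1·N3 = k·81 and N2·N4 = k·158 for one integer k, every count in [12, 96]; additionally prefer no 1:1 stage (N1 ≠ N2, N3 ≠ N4)
k = 1…5: no 1:1-free in-range split of k·81 and k·158 into factor pairs; take k = 6
k = 6: N1·N3 = 486 = 18·27, N2·N4 = 948 = 12·79
achieved = 18·27/(12·79) = 81/158; |achieved − target| = 0 ≤ 81/15800 ✓

N1=18 N2=12 N3=27 N4=79 achieved=81/158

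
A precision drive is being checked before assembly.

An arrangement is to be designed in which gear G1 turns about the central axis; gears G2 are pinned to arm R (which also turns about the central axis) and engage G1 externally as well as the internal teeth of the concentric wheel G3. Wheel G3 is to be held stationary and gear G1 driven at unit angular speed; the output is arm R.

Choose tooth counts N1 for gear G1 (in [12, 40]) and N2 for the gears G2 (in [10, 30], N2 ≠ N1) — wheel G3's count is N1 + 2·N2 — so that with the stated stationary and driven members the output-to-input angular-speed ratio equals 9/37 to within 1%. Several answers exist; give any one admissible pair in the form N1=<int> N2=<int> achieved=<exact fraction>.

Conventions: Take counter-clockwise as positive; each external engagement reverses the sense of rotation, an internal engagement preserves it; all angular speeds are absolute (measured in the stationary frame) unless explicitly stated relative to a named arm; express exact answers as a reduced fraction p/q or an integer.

design class (target 9/37): planetary set
Willis with ω_ring = 0: ω_arm/ω_sun = N1/(N1+N3); set equal to 9/37  ⇒  N3/N1 = 1/(9/37) − 1 = 28/9
N3 = N1 + 2·N2  ⇒  N2/N1 = (N3/N1 − 1)/2 = (28/9 − 1)/2 = 19/18
smallest multiple with N1 ≥ 12 and N2 ≥ 10: k = 1  ⇒  N1 = 1·18 = 18, N2 = 1·19 = 19 (N1 ≤ 40, N2 ≤ 30, N2 ≠ N1 ✓), N3 = 18 + 2·19 = 56
check: N1/(N1+N3) with N1 = 18, N3 = 56 gives 9/37; |achieved − target| = 0 ≤ 9/3700 ✓

N1=18 N2=19 achieved=9/37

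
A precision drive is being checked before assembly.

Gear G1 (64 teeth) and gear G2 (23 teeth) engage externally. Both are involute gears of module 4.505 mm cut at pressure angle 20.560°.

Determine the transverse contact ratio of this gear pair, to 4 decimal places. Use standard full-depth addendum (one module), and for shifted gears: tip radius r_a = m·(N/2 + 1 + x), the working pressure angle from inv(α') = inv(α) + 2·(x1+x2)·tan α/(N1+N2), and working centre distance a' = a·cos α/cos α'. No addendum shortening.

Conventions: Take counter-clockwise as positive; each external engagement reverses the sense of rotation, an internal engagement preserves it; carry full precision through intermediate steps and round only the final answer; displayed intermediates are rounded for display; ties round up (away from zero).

1.6669

recognized (one external pair, fixed centres): single-mesh tooth geometry, m = 4.505, N1 = 64, N2 = 23
base radii: r_b1 = 134.977720, r_b2 = 48.507618
tip radii: r_a1 = 148.665000, r_a2 = 56.312500
no profile shift: α' = α, a' = a
action lengths: √(r_a1²−r_b1²) = 62.308084, √(r_a2²−r_b2²) = 28.602598
base pitch p_b = π·m·cos α = 13.251407
CR = (62.308084 + 28.602598 − 195.967500·sin 20.56000°)/13.251407 = 1.666935
contact ratio ≈ 1.6669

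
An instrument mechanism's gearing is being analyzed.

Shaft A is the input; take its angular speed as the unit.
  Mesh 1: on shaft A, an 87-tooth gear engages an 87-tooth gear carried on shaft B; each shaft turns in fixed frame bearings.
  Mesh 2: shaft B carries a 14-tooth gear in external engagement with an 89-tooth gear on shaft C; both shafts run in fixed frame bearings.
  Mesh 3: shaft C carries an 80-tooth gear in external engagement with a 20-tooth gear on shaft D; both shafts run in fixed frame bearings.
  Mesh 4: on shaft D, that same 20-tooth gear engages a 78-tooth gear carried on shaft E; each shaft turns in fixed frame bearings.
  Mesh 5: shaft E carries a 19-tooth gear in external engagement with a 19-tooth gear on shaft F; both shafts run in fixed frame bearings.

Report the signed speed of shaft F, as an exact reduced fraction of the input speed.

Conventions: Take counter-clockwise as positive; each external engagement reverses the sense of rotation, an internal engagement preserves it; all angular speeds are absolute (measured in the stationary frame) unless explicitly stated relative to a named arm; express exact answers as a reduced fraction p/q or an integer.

-560/3471

5-mesh fixed-axis compound train (all bearings frame-fixed)
mesh 1 [87T→87T]: |ω|/ω_in = 1×87/87 = 1, sense flips to −
mesh 2 [14T→89T]: |ω|/ω_in = 1×14/89 = 14/89, sense flips to +
mesh 3 [80T→20T]: |ω|/ω_in = (14/89)×80/20 = 56/89, sense flips to −
mesh 4 [20T→78T]: |ω|/ω_in = (56/89)×20/78 = 560/3471, sense flips to +
mesh 5 [19T→19T]: |ω|/ω_in = (560/3471)×19/19 = 560/3471, sense flips to −
signed output speed (× input speed) = -560/3471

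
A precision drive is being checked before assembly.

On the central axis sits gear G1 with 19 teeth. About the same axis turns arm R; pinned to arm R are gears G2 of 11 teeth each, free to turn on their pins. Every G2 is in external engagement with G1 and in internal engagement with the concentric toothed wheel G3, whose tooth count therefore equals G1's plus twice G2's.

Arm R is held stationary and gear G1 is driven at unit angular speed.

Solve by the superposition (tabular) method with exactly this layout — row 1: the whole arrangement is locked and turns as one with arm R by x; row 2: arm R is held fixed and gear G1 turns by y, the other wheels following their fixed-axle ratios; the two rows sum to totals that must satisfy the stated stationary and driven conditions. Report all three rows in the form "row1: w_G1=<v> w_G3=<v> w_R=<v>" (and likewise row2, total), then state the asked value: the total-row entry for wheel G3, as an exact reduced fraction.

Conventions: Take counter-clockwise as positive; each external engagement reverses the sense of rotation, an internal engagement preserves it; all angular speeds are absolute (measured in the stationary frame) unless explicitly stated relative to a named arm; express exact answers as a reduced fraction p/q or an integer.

topology: planetary set — G1 19T / G2 11T / G3 41T, arm = carrier (Willis)
superposition row 1 [locked train]: every member turns x
superposition row 2 [arm held]: sun y, ring −(19/41)·y, arm 0
boundary: total ω_arm = x = 0 and total ω_sun = x + y = 1  ⇒  y = 1, x = 0
row 2 ring = −(19/41)·1 = -19/41
totals (row 1 + row 2): sun 0 + 1 = 1, ring 0 + (-19/41) = -19/41, arm 0 + 0 = 0
asked cell (total, ring) = -19/41

row1: w_G1=0 w_G3=0 w_R=0
row2: w_G1=1 w_G3=-19/41 w_R=0
total: w_G1=1 w_G3=-19/41 w_R=0
asked value: -19/41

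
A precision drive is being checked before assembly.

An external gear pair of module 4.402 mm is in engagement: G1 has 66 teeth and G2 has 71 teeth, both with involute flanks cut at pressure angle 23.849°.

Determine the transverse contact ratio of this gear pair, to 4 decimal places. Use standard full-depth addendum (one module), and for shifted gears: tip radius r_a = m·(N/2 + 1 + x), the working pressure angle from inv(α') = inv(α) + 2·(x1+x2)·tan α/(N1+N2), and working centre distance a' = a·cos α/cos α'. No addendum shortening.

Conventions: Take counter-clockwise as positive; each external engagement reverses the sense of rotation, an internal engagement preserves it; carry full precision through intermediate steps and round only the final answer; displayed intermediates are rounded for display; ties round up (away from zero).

1.6118

single-mesh involute tooth geometry (66T engaging 71T at module 4.402)
base radii: r_b1 = 132.862349, r_b2 = 142.927678
tip radii: r_a1 = 149.668000, r_a2 = 160.673000
no profile shift: α' = α, a' = a
action lengths: √(r_a1²−r_b1²) = 68.906505, √(r_a2²−r_b2²) = 73.399535
base pitch p_b = π·m·cos α = 12.648466
CR = (68.906505 + 73.399535 − 301.537000·sin 23.84900°)/12.648466 = 1.611761
contact ratio ≈ 1.6118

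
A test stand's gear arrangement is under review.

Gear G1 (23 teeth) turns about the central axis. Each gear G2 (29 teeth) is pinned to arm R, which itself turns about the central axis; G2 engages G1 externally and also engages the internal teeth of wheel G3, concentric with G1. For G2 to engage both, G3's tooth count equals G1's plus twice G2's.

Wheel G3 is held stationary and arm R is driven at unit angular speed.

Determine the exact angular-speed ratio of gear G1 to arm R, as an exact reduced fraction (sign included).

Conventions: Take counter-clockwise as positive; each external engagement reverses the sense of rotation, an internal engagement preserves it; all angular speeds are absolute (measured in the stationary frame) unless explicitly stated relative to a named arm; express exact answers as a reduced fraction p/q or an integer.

class = planetary set [G3 = 23+2·29 = 81; Willis about the carrier]
ring teeth: 23 + 2·29 = 81
23(ω_sun−ω_arm) = −81(ω_ring−ω_arm),  ω_ring = 0, ω_arm = 1
ω_sun = 1 − (81/23)(0−1) = 104/23
ω_out/ω_in = 104/23

104/23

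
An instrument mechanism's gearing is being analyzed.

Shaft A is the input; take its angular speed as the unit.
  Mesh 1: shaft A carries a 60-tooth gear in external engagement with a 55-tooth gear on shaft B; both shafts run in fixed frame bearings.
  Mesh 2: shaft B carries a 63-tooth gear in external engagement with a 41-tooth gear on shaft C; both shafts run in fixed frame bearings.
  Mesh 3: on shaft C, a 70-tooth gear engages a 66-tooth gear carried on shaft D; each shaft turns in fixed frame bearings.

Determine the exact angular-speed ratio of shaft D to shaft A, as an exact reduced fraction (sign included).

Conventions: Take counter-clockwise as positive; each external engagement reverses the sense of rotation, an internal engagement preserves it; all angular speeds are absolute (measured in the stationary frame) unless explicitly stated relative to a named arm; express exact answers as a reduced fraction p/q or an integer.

-8820/4961

class = fixed-axis compound train [3 meshes; 3 ratios multiply, 3 sense flips]
mesh 1 [60T→55T]: running ratio 12/11, sense −
mesh 2 [63T→41T]: running ratio 756/451, sense +
mesh 3 [70T→66T]: running ratio 8820/4961, sense −
ω_out/ω_in = -8820/4961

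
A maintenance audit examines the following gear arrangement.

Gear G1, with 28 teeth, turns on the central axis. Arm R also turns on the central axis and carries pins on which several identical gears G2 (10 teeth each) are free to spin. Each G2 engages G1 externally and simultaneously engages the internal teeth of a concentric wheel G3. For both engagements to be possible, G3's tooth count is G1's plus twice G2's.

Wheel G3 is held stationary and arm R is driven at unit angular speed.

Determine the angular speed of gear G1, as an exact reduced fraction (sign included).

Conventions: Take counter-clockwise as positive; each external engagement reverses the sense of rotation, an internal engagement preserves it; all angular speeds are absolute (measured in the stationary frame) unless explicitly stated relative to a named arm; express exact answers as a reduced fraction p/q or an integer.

19/7

recognized (axles ride arm R): planetary set, 28/10/48 teeth
ring teeth: 28 + 2·10 = 48
28(ω_sun−ω_arm) = −48(ω_ring−ω_arm),  ω_ring = 0, ω_arm = 1
ω_sun = 1 − (48/28)(0−1) = 19/7
exact speed ratio = 19/7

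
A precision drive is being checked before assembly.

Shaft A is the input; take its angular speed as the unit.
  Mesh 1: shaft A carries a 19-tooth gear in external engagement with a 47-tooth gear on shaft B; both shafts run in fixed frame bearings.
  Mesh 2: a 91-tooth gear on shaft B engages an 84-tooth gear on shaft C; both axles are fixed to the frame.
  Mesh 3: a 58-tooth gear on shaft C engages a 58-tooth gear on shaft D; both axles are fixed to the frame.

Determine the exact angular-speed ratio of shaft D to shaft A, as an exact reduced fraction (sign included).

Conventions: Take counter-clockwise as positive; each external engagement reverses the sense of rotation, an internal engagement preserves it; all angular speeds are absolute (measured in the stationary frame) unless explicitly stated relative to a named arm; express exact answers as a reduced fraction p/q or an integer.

-247/564

class = fixed-axis compound train [3 meshes; 3 ratios multiply, 3 sense flips]
mesh 1 [19T→47T]: running ratio 19/47, sense −
mesh 2 [91T→84T]: running ratio 247/564, sense +
mesh 3 [58T→58T]: running ratio 247/564, sense −
ω_out/ω_in = -247/564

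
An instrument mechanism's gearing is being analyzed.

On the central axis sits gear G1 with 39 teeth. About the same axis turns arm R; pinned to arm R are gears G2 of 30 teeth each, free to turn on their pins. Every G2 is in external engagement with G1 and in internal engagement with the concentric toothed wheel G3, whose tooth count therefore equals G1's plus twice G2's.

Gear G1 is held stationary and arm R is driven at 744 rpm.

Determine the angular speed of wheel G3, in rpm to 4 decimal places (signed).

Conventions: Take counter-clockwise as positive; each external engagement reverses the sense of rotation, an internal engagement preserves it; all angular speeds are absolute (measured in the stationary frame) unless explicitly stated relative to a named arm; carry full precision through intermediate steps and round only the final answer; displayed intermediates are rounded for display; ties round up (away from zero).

class = planetary set [G3 = 39+2·30 = 99; Willis about the carrier]
normalise by the input: solve with ω_arm = 1, then scale by 744 rpm
ring teeth: 39 + 2·30 = 99
39(ω_sun−ω_arm) = −99(ω_ring−ω_arm),  ω_sun = 0, ω_arm = 1
ω_ring = 1 − (39/99)(0−1) = 46/33
scale: ω_ring = 46/33 × 744 rpm = +1037.0909 rpm

+1037.0909 rpm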